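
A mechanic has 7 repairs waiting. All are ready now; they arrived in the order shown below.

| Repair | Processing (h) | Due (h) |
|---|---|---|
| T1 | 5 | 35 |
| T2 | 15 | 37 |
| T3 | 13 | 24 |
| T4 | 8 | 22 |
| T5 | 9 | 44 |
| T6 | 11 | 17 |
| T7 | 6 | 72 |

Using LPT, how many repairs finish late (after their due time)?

LPT (decreasing processing time): T2 T3 T6 T5 T4 T7 T1.
T2: 0→15, due 37, tardiness 0
T3: 15→28, due 24, tardiness 4
T6: 28→39, due 17, tardiness 22
T5: 39→48, due 44, tardiness 4
T4: 48→56, due 22, tardiness 34
T7: 56→62, due 72, tardiness 0
T1: 62→67, due 35, tardiness 32
Late repairs: 5.

5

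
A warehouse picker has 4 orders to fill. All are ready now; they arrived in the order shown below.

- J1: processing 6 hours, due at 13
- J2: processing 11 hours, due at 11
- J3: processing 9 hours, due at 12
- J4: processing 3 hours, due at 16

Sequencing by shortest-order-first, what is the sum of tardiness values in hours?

SPT (increasing processing time): J4 J1 J3 J2.
J4: 0→3, due 16, tardiness 0
J1: 3→9, due 13, tardiness 0
J3: 9→18, due 12, tardiness 6
J2: 18→29, due 11, tardiness 18
Sum = 0+0+6+18 = 24.

24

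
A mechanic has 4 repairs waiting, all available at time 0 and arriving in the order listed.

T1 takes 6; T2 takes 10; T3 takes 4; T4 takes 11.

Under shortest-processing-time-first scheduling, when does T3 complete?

SPT (increasing processing time): T3 T1 T2 T4.
T3: 0→4

4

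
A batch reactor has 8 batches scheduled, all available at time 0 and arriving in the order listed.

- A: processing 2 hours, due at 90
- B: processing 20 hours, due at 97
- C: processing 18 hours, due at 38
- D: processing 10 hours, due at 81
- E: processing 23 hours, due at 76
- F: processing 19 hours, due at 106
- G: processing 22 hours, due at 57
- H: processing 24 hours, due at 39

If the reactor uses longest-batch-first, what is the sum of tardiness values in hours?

LPT (decreasing processing time): H E G B F C D A.
H: 0→24, due 39, tardiness 0
E: 24→47, due 76, tardiness 0
G: 47→69, due 57, tardiness 12
B: 69→89, due 97, tardiness 0
F: 89→108, due 106, tardiness 2
C: 108→126, due 38, tardiness 88
D: 126→136, due 81, tardiness 55
A: 136→138, due 90, tardiness 48
Sum = 0+0+12+0+2+88+55+48 = 205.

205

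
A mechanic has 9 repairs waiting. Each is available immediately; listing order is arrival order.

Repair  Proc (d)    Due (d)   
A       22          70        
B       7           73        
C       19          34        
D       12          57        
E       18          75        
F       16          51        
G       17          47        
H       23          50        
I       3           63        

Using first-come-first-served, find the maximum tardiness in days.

84

FIFO (arrival order): A B C D E F G H I.
A: 0→22, due 70, tardiness 0
B: 22→29, due 73, tardiness 0
C: 29→48, due 34, tardiness 14
D: 48→60, due 57, tardiness 3
E: 60→78, due 75, tardiness 3
F: 78→94, due 51, tardiness 43
G: 94→111, due 47, tardiness 64
H: 111→134, due 50, tardiness 84
I: 134→137, due 63, tardiness 74
Maximum = 84.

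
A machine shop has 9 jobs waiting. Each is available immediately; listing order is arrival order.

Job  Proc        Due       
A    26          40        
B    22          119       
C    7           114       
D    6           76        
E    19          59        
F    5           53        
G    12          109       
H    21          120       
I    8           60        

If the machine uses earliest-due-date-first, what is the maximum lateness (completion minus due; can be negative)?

EDD (increasing due date): A F E I D G C B H.
A: 0→26, due 40, lateness -14
F: 26→31, due 53, lateness -22
E: 31→50, due 59, lateness -9
I: 50→58, due 60, lateness -2
D: 58→64, due 76, lateness -12
G: 64→76, due 109, lateness -33
C: 76→83, due 114, lateness -31
B: 83→105, due 119, lateness -14
H: 105→126, due 120, lateness 6
Maximum = 6.

6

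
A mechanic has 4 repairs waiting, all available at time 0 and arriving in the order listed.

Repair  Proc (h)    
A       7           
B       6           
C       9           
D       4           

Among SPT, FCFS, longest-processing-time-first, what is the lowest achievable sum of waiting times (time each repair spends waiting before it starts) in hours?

SPT (increasing processing time): D B A C.
D: waits 0, runs 0→4
B: waits 4, runs 4→10
A: waits 10, runs 10→17
C: waits 17, runs 17→26
Sum = 0+4+10+17 = 31.
FIFO (arrival order): A B C D.
A: waits 0, runs 0→7
B: waits 7, runs 7→13
C: waits 13, runs 13→22
D: waits 22, runs 22→26
Sum = 0+7+13+22 = 42.
LPT (decreasing processing time): C A B D.
C: waits 0, runs 0→9
A: waits 9, runs 9→16
B: waits 16, runs 16→22
D: waits 22, runs 22→26
Sum = 0+9+16+22 = 47.
SPT 31, FIFO 42, LPT 47 → minimum 31.

31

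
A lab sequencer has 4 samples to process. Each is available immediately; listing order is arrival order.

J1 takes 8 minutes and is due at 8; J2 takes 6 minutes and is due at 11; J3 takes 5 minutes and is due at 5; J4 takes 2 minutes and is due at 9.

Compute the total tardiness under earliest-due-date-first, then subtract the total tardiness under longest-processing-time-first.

-8

EDD (increasing due date): J3 J1 J4 J2.
J3: 0→5, due 5, tardiness 0
J1: 5→13, due 8, tardiness 5
J4: 13→15, due 9, tardiness 6
J2: 15→21, due 11, tardiness 10
Sum = 0+5+6+10 = 21.
LPT (decreasing processing time): J1 J2 J3 J4.
J1: 0→8, due 8, tardiness 0
J2: 8→14, due 11, tardiness 3
J3: 14→19, due 5, tardiness 14
J4: 19→21, due 9, tardiness 12
Sum = 0+3+14+12 = 29.
Difference = 21 − 29 = -8.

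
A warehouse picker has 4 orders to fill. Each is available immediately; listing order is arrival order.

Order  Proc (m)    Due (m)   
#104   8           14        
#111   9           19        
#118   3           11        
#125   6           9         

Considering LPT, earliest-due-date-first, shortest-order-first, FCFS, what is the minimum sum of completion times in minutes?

55

LPT (decreasing processing time): #111 #104 #125 #118.
#111: 0→9
#104: 9→17
#125: 17→23
#118: 23→26
Sum = 9+17+23+26 = 75.
EDD (increasing due date): #125 #118 #104 #111.
#125: 0→6
#118: 6→9
#104: 9→17
#111: 17→26
Sum = 6+9+17+26 = 58.
SPT (increasing processing time): #118 #125 #104 #111.
#118: 0→3
#125: 3→9
#104: 9→17
#111: 17→26
Sum = 3+9+17+26 = 55.
FIFO (arrival order): #104 #111 #118 #125.
#104: 0→8
#111: 8→17
#118: 17→20
#125: 20→26
Sum = 8+17+20+26 = 71.
LPT 75, EDD 58, SPT 55, FIFO 71 → minimum 55.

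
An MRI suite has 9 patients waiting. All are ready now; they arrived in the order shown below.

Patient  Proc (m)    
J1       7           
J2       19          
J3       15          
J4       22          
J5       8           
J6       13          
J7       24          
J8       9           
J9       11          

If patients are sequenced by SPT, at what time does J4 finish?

104

SPT (increasing processing time): J1 J5 J8 J9 J6 J3 J2 J4 J7.
J1: 0→7
J5: 7→15
J8: 15→24
J9: 24→35
J6: 35→48
J3: 48→63
J2: 63→82
J4: 82→104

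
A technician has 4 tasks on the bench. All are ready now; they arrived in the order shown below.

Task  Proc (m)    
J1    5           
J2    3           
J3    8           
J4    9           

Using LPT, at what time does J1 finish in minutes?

22

LPT (decreasing processing time): J4 J3 J1 J2.
J4: 0→9
J3: 9→17
J1: 17→22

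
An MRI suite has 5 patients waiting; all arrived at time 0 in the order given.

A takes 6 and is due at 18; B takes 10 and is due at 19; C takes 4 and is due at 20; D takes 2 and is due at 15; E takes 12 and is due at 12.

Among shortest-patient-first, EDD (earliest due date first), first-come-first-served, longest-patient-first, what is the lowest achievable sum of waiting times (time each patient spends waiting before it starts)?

SPT (increasing processing time): D C A B E.
D: waits 0, runs 0→2
C: waits 2, runs 2→6
A: waits 6, runs 6→12
B: waits 12, runs 12→22
E: waits 22, runs 22→34
Sum = 0+2+6+12+22 = 42.
EDD (increasing due date): E D A B C.
E: waits 0, runs 0→12
D: waits 12, runs 12→14
A: waits 14, runs 14→20
B: waits 20, runs 20→30
C: waits 30, runs 30→34
Sum = 0+12+14+20+30 = 76.
FIFO (arrival order): A B C D E.
A: waits 0, runs 0→6
B: waits 6, runs 6→16
C: waits 16, runs 16→20
D: waits 20, runs 20→22
E: waits 22, runs 22→34
Sum = 0+6+16+20+22 = 64.
LPT (decreasing processing time): E B A C D.
E: waits 0, runs 0→12
B: waits 12, runs 12→22
A: waits 22, runs 22→28
C: waits 28, runs 28→32
D: waits 32, runs 32→34
Sum = 0+12+22+28+32 = 94.
SPT 42, EDD 76, FIFO 64, LPT 94 → minimum 42.

42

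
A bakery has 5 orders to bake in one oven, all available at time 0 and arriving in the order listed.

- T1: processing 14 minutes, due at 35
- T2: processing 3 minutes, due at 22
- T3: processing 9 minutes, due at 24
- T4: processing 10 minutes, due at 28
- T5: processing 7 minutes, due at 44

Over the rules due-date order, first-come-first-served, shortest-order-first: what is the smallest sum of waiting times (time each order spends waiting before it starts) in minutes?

EDD (increasing due date): T2 T3 T4 T1 T5.
T2: waits 0, runs 0→3
T3: waits 3, runs 3→12
T4: waits 12, runs 12→22
T1: waits 22, runs 22→36
T5: waits 36, runs 36→43
Sum = 0+3+12+22+36 = 73.
FIFO (arrival order): T1 T2 T3 T4 T5.
T1: waits 0, runs 0→14
T2: waits 14, runs 14→17
T3: waits 17, runs 17→26
T4: waits 26, runs 26→36
T5: waits 36, runs 36→43
Sum = 0+14+17+26+36 = 93.
SPT (increasing processing time): T2 T5 T3 T4 T1.
T2: waits 0, runs 0→3
T5: waits 3, runs 3→10
T3: waits 10, runs 10→19
T4: waits 19, runs 19→29
T1: waits 29, runs 29→43
Sum = 0+3+10+19+29 = 61.
EDD 73, FIFO 93, SPT 61 → minimum 61.

61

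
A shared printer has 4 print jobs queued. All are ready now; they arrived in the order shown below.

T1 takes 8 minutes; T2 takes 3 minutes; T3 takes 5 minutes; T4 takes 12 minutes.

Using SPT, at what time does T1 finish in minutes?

SPT (increasing processing time): T2 T3 T1 T4.
T2: 0→3
T3: 3→8
T1: 8→16

16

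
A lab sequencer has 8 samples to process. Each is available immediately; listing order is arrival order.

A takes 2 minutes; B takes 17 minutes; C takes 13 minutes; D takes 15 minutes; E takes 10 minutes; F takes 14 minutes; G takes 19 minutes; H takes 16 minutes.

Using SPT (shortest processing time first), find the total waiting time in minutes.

SPT (increasing processing time): A E C F D H B G.
A: waits 0, runs 0→2
E: waits 2, runs 2→12
C: waits 12, runs 12→25
F: waits 25, runs 25→39
D: waits 39, runs 39→54
H: waits 54, runs 54→70
B: waits 70, runs 70→87
G: waits 87, runs 87→106
Sum = 0+2+12+25+39+54+70+87 = 289.

289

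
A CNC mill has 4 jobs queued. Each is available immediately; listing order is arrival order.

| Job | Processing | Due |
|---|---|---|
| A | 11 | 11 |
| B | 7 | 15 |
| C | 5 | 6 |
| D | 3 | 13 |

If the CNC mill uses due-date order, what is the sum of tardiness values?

EDD (increasing due date): C A D B.
C: 0→5, due 6, tardiness 0
A: 5→16, due 11, tardiness 5
D: 16→19, due 13, tardiness 6
B: 19→26, due 15, tardiness 11
Sum = 0+5+6+11 = 22.

22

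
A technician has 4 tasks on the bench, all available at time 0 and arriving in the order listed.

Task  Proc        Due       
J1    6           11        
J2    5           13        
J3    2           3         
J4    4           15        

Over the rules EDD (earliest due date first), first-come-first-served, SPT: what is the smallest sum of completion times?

36

EDD (increasing due date): J3 J1 J2 J4.
J3: 0→2
J1: 2→8
J2: 8→13
J4: 13→17
Sum = 2+8+13+17 = 40.
FIFO (arrival order): J1 J2 J3 J4.
J1: 0→6
J2: 6→11
J3: 11→13
J4: 13→17
Sum = 6+11+13+17 = 47.
SPT (increasing processing time): J3 J4 J2 J1.
J3: 0→2
J4: 2→6
J2: 6→11
J1: 11→17
Sum = 2+6+11+17 = 36.
EDD 40, FIFO 47, SPT 36 → minimum 36.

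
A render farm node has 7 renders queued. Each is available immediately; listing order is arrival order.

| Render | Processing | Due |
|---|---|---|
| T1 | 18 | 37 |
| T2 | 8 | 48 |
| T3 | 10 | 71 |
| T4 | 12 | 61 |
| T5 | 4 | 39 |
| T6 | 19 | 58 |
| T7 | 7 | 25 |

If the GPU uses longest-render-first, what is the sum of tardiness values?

LPT (decreasing processing time): T6 T1 T4 T3 T2 T7 T5.
T6: 0→19, due 58, tardiness 0
T1: 19→37, due 37, tardiness 0
T4: 37→49, due 61, tardiness 0
T3: 49→59, due 71, tardiness 0
T2: 59→67, due 48, tardiness 19
T7: 67→74, due 25, tardiness 49
T5: 74→78, due 39, tardiness 39
Sum = 0+0+0+0+19+49+39 = 107.

107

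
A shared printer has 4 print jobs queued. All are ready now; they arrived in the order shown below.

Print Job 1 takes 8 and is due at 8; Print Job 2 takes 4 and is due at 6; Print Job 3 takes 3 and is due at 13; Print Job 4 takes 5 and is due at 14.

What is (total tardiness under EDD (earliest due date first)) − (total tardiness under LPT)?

EDD (increasing due date): Print Job 2 Print Job 1 Print Job 3 Print Job 4.
Print Job 2: 0→4, due 6, tardiness 0
Print Job 1: 4→12, due 8, tardiness 4
Print Job 3: 12→15, due 13, tardiness 2
Print Job 4: 15→20, due 14, tardiness 6
Sum = 0+4+2+6 = 12.
LPT (decreasing processing time): Print Job 1 Print Job 4 Print Job 2 Print Job 3.
Print Job 1: 0→8, due 8, tardiness 0
Print Job 4: 8→13, due 14, tardiness 0
Print Job 2: 13→17, due 6, tardiness 11
Print Job 3: 17→20, due 13, tardiness 7
Sum = 0+0+11+7 = 18.
Difference = 12 − 18 = -6.

-6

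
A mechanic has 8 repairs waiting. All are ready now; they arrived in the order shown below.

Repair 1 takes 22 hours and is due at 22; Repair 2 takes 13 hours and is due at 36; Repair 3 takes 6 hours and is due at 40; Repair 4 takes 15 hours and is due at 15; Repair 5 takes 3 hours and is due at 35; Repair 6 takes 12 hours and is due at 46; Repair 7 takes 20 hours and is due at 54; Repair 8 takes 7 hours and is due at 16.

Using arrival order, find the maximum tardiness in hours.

82

FIFO (arrival order): Repair 1 Repair 2 Repair 3 Repair 4 Repair 5 Repair 6 Repair 7 Repair 8.
Repair 1: 0→22, due 22, tardiness 0
Repair 2: 22→35, due 36, tardiness 0
Repair 3: 35→41, due 40, tardiness 1
Repair 4: 41→56, due 15, tardiness 41
Repair 5: 56→59, due 35, tardiness 24
Repair 6: 59→71, due 46, tardiness 25
Repair 7: 71→91, due 54, tardiness 37
Repair 8: 91→98, due 16, tardiness 82
Maximum = 82.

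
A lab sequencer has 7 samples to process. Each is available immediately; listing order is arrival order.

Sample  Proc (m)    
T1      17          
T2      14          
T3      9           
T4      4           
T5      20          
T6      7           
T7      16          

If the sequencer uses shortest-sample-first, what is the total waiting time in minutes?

SPT (increasing processing time): T4 T6 T3 T2 T7 T1 T5.
T4: waits 0, runs 0→4
T6: waits 4, runs 4→11
T3: waits 11, runs 11→20
T2: waits 20, runs 20→34
T7: waits 34, runs 34→50
T1: waits 50, runs 50→67
T5: waits 67, runs 67→87
Sum = 0+4+11+20+34+50+67 = 186.

186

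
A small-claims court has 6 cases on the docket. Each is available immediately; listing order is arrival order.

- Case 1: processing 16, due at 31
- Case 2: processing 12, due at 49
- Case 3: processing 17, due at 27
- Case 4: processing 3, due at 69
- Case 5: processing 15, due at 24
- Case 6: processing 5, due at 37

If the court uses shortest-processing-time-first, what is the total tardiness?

SPT (increasing processing time): Case 4 Case 6 Case 2 Case 5 Case 1 Case 3.
Case 4: 0→3, due 69, tardiness 0
Case 6: 3→8, due 37, tardiness 0
Case 2: 8→20, due 49, tardiness 0
Case 5: 20→35, due 24, tardiness 11
Case 1: 35→51, due 31, tardiness 20
Case 3: 51→68, due 27, tardiness 41
Sum = 0+0+0+11+20+41 = 72.

72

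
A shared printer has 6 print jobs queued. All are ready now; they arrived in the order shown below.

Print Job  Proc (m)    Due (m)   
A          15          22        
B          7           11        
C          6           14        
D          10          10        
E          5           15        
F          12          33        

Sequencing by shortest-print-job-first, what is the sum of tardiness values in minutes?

SPT (increasing processing time): E C B D F A.
E: 0→5, due 15, tardiness 0
C: 5→11, due 14, tardiness 0
B: 11→18, due 11, tardiness 7
D: 18→28, due 10, tardiness 18
F: 28→40, due 33, tardiness 7
A: 40→55, due 22, tardiness 33
Sum = 0+0+7+18+7+33 = 65.

65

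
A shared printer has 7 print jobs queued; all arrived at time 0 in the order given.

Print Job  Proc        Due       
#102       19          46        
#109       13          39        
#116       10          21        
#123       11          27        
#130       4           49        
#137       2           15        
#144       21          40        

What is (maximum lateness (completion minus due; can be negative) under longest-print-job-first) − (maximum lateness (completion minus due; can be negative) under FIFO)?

21

LPT (decreasing processing time): #144 #102 #109 #123 #116 #130 #137.
#144: 0→21, due 40, lateness -19
#102: 21→40, due 46, lateness -6
#109: 40→53, due 39, lateness 14
#123: 53→64, due 27, lateness 37
#116: 64→74, due 21, lateness 53
#130: 74→78, due 49, lateness 29
#137: 78→80, due 15, lateness 65
Maximum = 65.
FIFO (arrival order): #102 #109 #116 #123 #130 #137 #144.
#102: 0→19, due 46, lateness -27
#109: 19→32, due 39, lateness -7
#116: 32→42, due 21, lateness 21
#123: 42→53, due 27, lateness 26
#130: 53→57, due 49, lateness 8
#137: 57→59, due 15, lateness 44
#144: 59→80, due 40, lateness 40
Maximum = 44.
Difference = 65 − 44 = 21.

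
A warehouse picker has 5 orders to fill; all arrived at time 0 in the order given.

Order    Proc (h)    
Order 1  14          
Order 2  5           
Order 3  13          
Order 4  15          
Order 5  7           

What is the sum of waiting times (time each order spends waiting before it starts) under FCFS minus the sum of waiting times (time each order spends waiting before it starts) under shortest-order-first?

31

FIFO (arrival order): Order 1 Order 2 Order 3 Order 4 Order 5.
Order 1: waits 0, runs 0→14
Order 2: waits 14, runs 14→19
Order 3: waits 19, runs 19→32
Order 4: waits 32, runs 32→47
Order 5: waits 47, runs 47→54
Sum = 0+14+19+32+47 = 112.
SPT (increasing processing time): Order 2 Order 5 Order 3 Order 1 Order 4.
Order 2: waits 0, runs 0→5
Order 5: waits 5, runs 5→12
Order 3: waits 12, runs 12→25
Order 1: waits 25, runs 25→39
Order 4: waits 39, runs 39→54
Sum = 0+5+12+25+39 = 81.
Difference = 112 − 81 = 31.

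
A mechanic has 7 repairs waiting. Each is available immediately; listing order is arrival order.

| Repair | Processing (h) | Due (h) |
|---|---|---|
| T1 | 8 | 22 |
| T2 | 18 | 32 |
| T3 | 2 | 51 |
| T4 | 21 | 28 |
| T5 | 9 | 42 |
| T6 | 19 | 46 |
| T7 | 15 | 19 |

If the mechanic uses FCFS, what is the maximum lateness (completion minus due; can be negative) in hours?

73

FIFO (arrival order): T1 T2 T3 T4 T5 T6 T7.
T1: 0→8, due 22, lateness -14
T2: 8→26, due 32, lateness -6
T3: 26→28, due 51, lateness -23
T4: 28→49, due 28, lateness 21
T5: 49→58, due 42, lateness 16
T6: 58→77, due 46, lateness 31
T7: 77→92, due 19, lateness 73
Maximum = 73.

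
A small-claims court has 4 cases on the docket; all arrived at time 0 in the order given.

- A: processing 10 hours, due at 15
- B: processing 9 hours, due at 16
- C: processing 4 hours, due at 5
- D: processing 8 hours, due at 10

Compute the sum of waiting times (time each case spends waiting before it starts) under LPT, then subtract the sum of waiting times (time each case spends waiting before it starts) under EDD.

18

LPT (decreasing processing time): A B D C.
A: waits 0, runs 0→10
B: waits 10, runs 10→19
D: waits 19, runs 19→27
C: waits 27, runs 27→31
Sum = 0+10+19+27 = 56.
EDD (increasing due date): C D A B.
C: waits 0, runs 0→4
D: waits 4, runs 4→12
A: waits 12, runs 12→22
B: waits 22, runs 22→31
Sum = 0+4+12+22 = 38.
Difference = 56 − 38 = 18.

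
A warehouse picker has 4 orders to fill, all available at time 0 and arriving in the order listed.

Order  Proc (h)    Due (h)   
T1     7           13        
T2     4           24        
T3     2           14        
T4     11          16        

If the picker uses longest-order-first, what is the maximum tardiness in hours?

10

LPT (decreasing processing time): T4 T1 T2 T3.
T4: 0→11, due 16, tardiness 0
T1: 11→18, due 13, tardiness 5
T2: 18→22, due 24, tardiness 0
T3: 22→24, due 14, tardiness 10
Maximum = 10.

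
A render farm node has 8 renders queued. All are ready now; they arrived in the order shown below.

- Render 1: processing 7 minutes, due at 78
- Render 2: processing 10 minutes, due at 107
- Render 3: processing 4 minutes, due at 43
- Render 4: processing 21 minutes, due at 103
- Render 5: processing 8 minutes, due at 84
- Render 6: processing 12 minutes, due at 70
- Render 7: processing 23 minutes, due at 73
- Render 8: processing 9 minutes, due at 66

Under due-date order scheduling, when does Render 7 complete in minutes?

EDD (increasing due date): Render 3 Render 8 Render 6 Render 7 Render 1 Render 5 Render 4 Render 2.
Render 3: 0→4
Render 8: 4→13
Render 6: 13→25
Render 7: 25→48

48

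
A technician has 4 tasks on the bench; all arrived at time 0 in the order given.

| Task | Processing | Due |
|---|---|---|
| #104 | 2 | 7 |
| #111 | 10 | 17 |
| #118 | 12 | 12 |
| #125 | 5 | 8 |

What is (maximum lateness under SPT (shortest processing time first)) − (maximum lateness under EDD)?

5

SPT (increasing processing time): #104 #125 #111 #118.
#104: 0→2, due 7, lateness -5
#125: 2→7, due 8, lateness -1
#111: 7→17, due 17, lateness 0
#118: 17→29, due 12, lateness 17
Maximum = 17.
EDD (increasing due date): #104 #125 #118 #111.
#104: 0→2, due 7, lateness -5
#125: 2→7, due 8, lateness -1
#118: 7→19, due 12, lateness 7
#111: 19→29, due 17, lateness 12
Maximum = 12.
Difference = 17 − 12 = 5.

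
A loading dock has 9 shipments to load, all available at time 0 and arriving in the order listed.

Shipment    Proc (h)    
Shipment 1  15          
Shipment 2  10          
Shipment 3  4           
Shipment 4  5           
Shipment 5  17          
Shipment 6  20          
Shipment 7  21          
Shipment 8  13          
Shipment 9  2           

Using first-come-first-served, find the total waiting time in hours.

FIFO (arrival order): Shipment 1 Shipment 2 Shipment 3 Shipment 4 Shipment 5 Shipment 6 Shipment 7 Shipment 8 Shipment 9.
Shipment 1: waits 0, runs 0→15
Shipment 2: waits 15, runs 15→25
Shipment 3: waits 25, runs 25→29
Shipment 4: waits 29, runs 29→34
Shipment 5: waits 34, runs 34→51
Shipment 6: waits 51, runs 51→71
Shipment 7: waits 71, runs 71→92
Shipment 8: waits 92, runs 92→105
Shipment 9: waits 105, runs 105→107
Sum = 0+15+25+29+34+51+71+92+105 = 422.

422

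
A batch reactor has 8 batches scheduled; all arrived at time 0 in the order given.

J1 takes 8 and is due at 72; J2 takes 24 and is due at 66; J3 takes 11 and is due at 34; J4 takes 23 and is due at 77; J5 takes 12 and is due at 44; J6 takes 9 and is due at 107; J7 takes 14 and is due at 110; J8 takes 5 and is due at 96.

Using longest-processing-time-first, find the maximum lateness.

LPT (decreasing processing time): J2 J4 J7 J5 J3 J6 J1 J8.
J2: 0→24, due 66, lateness -42
J4: 24→47, due 77, lateness -30
J7: 47→61, due 110, lateness -49
J5: 61→73, due 44, lateness 29
J3: 73→84, due 34, lateness 50
J6: 84→93, due 107, lateness -14
J1: 93→101, due 72, lateness 29
J8: 101→106, due 96, lateness 10
Maximum = 50.

50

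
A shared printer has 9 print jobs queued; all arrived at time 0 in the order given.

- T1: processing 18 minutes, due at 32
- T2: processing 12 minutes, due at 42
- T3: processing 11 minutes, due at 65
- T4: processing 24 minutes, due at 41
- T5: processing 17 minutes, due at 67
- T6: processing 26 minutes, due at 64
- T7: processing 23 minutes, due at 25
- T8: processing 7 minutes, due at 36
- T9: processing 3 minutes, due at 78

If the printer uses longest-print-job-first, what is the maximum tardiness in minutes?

LPT (decreasing processing time): T6 T4 T7 T1 T5 T2 T3 T8 T9.
T6: 0→26, due 64, tardiness 0
T4: 26→50, due 41, tardiness 9
T7: 50→73, due 25, tardiness 48
T1: 73→91, due 32, tardiness 59
T5: 91→108, due 67, tardiness 41
T2: 108→120, due 42, tardiness 78
T3: 120→131, due 65, tardiness 66
T8: 131→138, due 36, tardiness 102
T9: 138→141, due 78, tardiness 63
Maximum = 102.

102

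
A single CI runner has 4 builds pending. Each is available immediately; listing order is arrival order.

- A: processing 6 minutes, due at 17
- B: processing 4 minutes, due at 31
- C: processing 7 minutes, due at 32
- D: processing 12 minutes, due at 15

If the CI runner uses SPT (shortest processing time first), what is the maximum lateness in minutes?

SPT (increasing processing time): B A C D.
B: 0→4, due 31, lateness -27
A: 4→10, due 17, lateness -7
C: 10→17, due 32, lateness -15
D: 17→29, due 15, lateness 14
Maximum = 14.

14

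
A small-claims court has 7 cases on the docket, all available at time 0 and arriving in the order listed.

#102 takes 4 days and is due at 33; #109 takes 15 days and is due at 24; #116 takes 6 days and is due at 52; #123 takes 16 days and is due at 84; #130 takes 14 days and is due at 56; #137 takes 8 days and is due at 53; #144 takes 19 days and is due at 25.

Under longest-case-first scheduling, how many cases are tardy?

LPT (decreasing processing time): #144 #123 #109 #130 #137 #116 #102.
#144: 0→19, due 25, tardiness 0
#123: 19→35, due 84, tardiness 0
#109: 35→50, due 24, tardiness 26
#130: 50→64, due 56, tardiness 8
#137: 64→72, due 53, tardiness 19
#116: 72→78, due 52, tardiness 26
#102: 78→82, due 33, tardiness 49
Late cases: 5.

5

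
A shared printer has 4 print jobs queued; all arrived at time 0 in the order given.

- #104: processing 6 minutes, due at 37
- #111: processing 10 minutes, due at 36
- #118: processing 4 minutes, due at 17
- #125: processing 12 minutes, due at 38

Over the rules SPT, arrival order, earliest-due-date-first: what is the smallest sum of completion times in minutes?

66

SPT (increasing processing time): #118 #104 #111 #125.
#118: 0→4
#104: 4→10
#111: 10→20
#125: 20→32
Sum = 4+10+20+32 = 66.
FIFO (arrival order): #104 #111 #118 #125.
#104: 0→6
#111: 6→16
#118: 16→20
#125: 20→32
Sum = 6+16+20+32 = 74.
EDD (increasing due date): #118 #111 #104 #125.
#118: 0→4
#111: 4→14
#104: 14→20
#125: 20→32
Sum = 4+14+20+32 = 70.
SPT 66, FIFO 74, EDD 70 → minimum 66.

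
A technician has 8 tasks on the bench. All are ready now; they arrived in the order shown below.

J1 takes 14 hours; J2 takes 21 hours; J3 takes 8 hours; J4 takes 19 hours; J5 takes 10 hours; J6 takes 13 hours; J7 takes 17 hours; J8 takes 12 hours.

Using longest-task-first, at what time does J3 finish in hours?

114

LPT (decreasing processing time): J2 J4 J7 J1 J6 J8 J5 J3.
J2: 0→21
J4: 21→40
J7: 40→57
J1: 57→71
J6: 71→84
J8: 84→96
J5: 96→106
J3: 106→114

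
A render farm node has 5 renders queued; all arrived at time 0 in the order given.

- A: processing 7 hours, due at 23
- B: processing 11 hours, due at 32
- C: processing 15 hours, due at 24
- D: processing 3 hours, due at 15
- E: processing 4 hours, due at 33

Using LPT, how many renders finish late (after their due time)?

LPT (decreasing processing time): C B A E D.
C: 0→15, due 24, tardiness 0
B: 15→26, due 32, tardiness 0
A: 26→33, due 23, tardiness 10
E: 33→37, due 33, tardiness 4
D: 37→40, due 15, tardiness 25
Late renders: 3.

3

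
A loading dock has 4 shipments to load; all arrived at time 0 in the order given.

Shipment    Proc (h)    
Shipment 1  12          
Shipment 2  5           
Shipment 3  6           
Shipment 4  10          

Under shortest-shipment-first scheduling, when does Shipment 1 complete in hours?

33

SPT (increasing processing time): Shipment 2 Shipment 3 Shipment 4 Shipment 1.
Shipment 2: 0→5
Shipment 3: 5→11
Shipment 4: 11→21
Shipment 1: 21→33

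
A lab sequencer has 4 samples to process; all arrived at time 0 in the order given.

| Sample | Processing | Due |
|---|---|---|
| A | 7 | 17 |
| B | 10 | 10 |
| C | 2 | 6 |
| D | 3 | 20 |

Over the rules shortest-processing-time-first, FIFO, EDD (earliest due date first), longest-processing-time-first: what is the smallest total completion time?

41

SPT (increasing processing time): C D A B.
C: 0→2
D: 2→5
A: 5→12
B: 12→22
Sum = 2+5+12+22 = 41.
FIFO (arrival order): A B C D.
A: 0→7
B: 7→17
C: 17→19
D: 19→22
Sum = 7+17+19+22 = 65.
EDD (increasing due date): C B A D.
C: 0→2
B: 2→12
A: 12→19
D: 19→22
Sum = 2+12+19+22 = 55.
LPT (decreasing processing time): B A D C.
B: 0→10
A: 10→17
D: 17→20
C: 20→22
Sum = 10+17+20+22 = 69.
SPT 41, FIFO 65, EDD 55, LPT 69 → minimum 41.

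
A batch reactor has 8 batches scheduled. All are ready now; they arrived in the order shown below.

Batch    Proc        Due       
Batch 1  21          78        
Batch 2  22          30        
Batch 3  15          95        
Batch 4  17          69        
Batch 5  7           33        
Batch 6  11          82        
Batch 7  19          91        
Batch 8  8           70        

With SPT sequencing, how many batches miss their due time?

2

SPT (increasing processing time): Batch 5 Batch 8 Batch 6 Batch 3 Batch 4 Batch 7 Batch 1 Batch 2.
Batch 5: 0→7, due 33, tardiness 0
Batch 8: 7→15, due 70, tardiness 0
Batch 6: 15→26, due 82, tardiness 0
Batch 3: 26→41, due 95, tardiness 0
Batch 4: 41→58, due 69, tardiness 0
Batch 7: 58→77, due 91, tardiness 0
Batch 1: 77→98, due 78, tardiness 20
Batch 2: 98→120, due 30, tardiness 90
Late batches: 2.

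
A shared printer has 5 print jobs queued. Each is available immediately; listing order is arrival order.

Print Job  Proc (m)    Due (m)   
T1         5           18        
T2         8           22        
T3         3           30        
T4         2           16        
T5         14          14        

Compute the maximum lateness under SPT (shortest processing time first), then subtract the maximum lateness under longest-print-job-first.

SPT (increasing processing time): T4 T3 T1 T2 T5.
T4: 0→2, due 16, lateness -14
T3: 2→5, due 30, lateness -25
T1: 5→10, due 18, lateness -8
T2: 10→18, due 22, lateness -4
T5: 18→32, due 14, lateness 18
Maximum = 18.
LPT (decreasing processing time): T5 T2 T1 T3 T4.
T5: 0→14, due 14, lateness 0
T2: 14→22, due 22, lateness 0
T1: 22→27, due 18, lateness 9
T3: 27→30, due 30, lateness 0
T4: 30→32, due 16, lateness 16
Maximum = 16.
Difference = 18 − 16 = 2.

2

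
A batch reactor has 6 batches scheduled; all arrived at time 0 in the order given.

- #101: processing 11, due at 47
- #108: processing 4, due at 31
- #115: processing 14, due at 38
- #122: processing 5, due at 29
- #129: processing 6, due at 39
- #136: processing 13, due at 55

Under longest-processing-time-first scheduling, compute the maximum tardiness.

22

LPT (decreasing processing time): #115 #136 #101 #129 #122 #108.
#115: 0→14, due 38, tardiness 0
#136: 14→27, due 55, tardiness 0
#101: 27→38, due 47, tardiness 0
#129: 38→44, due 39, tardiness 5
#122: 44→49, due 29, tardiness 20
#108: 49→53, due 31, tardiness 22
Maximum = 22.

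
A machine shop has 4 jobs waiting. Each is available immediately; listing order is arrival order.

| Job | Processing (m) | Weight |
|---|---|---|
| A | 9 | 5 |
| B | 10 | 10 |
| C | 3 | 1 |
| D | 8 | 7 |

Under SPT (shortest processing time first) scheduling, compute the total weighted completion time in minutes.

SPT (increasing processing time): C D A B.
C: finishes 3, weight 1, w·C = 3
D: finishes 11, weight 7, w·C = 77
A: finishes 20, weight 5, w·C = 100
B: finishes 30, weight 10, w·C = 300
Sum = 3+77+100+300 = 480.

480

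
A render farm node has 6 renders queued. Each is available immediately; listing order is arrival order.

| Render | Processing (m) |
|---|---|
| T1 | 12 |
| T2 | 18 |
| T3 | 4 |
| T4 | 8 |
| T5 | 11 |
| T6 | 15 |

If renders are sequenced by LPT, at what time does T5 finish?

LPT (decreasing processing time): T2 T6 T1 T5 T4 T3.
T2: 0→18
T6: 18→33
T1: 33→45
T5: 45→56

56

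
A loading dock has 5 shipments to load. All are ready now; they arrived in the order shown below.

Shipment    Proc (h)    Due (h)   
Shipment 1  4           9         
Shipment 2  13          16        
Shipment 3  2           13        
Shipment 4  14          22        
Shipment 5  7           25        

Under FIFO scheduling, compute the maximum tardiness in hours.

15

FIFO (arrival order): Shipment 1 Shipment 2 Shipment 3 Shipment 4 Shipment 5.
Shipment 1: 0→4, due 9, tardiness 0
Shipment 2: 4→17, due 16, tardiness 1
Shipment 3: 17→19, due 13, tardiness 6
Shipment 4: 19→33, due 22, tardiness 11
Shipment 5: 33→40, due 25, tardiness 15
Maximum = 15.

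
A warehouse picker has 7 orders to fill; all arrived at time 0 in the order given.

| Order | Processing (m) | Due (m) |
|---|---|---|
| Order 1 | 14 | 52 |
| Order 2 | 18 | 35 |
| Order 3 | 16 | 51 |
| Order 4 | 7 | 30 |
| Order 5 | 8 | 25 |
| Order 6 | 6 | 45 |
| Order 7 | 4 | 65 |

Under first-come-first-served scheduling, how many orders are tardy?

4

FIFO (arrival order): Order 1 Order 2 Order 3 Order 4 Order 5 Order 6 Order 7.
Order 1: 0→14, due 52, tardiness 0
Order 2: 14→32, due 35, tardiness 0
Order 3: 32→48, due 51, tardiness 0
Order 4: 48→55, due 30, tardiness 25
Order 5: 55→63, due 25, tardiness 38
Order 6: 63→69, due 45, tardiness 24
Order 7: 69→73, due 65, tardiness 8
Late orders: 4.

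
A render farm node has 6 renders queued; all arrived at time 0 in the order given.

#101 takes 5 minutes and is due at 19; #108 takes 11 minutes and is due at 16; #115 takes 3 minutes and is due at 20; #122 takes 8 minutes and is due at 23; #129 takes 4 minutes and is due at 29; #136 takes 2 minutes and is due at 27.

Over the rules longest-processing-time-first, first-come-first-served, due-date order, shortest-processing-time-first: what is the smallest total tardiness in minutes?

10

LPT (decreasing processing time): #108 #122 #101 #129 #115 #136.
#108: 0→11, due 16, tardiness 0
#122: 11→19, due 23, tardiness 0
#101: 19→24, due 19, tardiness 5
#129: 24→28, due 29, tardiness 0
#115: 28→31, due 20, tardiness 11
#136: 31→33, due 27, tardiness 6
Sum = 0+0+5+0+11+6 = 22.
FIFO (arrival order): #101 #108 #115 #122 #129 #136.
#101: 0→5, due 19, tardiness 0
#108: 5→16, due 16, tardiness 0
#115: 16→19, due 20, tardiness 0
#122: 19→27, due 23, tardiness 4
#129: 27→31, due 29, tardiness 2
#136: 31→33, due 27, tardiness 6
Sum = 0+0+0+4+2+6 = 12.
EDD (increasing due date): #108 #101 #115 #122 #136 #129.
#108: 0→11, due 16, tardiness 0
#101: 11→16, due 19, tardiness 0
#115: 16→19, due 20, tardiness 0
#122: 19→27, due 23, tardiness 4
#136: 27→29, due 27, tardiness 2
#129: 29→33, due 29, tardiness 4
Sum = 0+0+0+4+2+4 = 10.
SPT (increasing processing time): #136 #115 #129 #101 #122 #108.
#136: 0→2, due 27, tardiness 0
#115: 2→5, due 20, tardiness 0
#129: 5→9, due 29, tardiness 0
#101: 9→14, due 19, tardiness 0
#122: 14→22, due 23, tardiness 0
#108: 22→33, due 16, tardiness 17
Sum = 0+0+0+0+0+17 = 17.
LPT 22, FIFO 12, EDD 10, SPT 17 → minimum 10.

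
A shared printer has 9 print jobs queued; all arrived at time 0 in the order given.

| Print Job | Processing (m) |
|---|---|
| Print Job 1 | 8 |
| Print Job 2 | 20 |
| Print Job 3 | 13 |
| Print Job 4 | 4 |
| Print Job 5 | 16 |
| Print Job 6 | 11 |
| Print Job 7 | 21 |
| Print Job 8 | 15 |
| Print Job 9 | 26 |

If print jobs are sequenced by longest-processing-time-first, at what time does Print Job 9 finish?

LPT (decreasing processing time): Print Job 9 Print Job 7 Print Job 2 Print Job 5 Print Job 8 Print Job 3 Print Job 6 Print Job 1 Print Job 4.
Print Job 9: 0→26

26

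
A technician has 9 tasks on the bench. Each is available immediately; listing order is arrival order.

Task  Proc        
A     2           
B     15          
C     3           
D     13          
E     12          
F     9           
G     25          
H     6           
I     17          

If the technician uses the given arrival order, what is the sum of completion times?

437

FIFO (arrival order): A B C D E F G H I.
A: 0→2
B: 2→17
C: 17→20
D: 20→33
E: 33→45
F: 45→54
G: 54→79
H: 79→85
I: 85→102
Sum = 2+17+20+33+45+54+79+85+102 = 437.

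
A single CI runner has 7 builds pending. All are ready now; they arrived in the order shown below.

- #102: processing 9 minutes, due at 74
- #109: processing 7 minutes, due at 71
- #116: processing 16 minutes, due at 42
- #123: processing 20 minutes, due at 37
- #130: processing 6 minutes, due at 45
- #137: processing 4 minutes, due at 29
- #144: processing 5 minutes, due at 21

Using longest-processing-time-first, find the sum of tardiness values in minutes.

93

LPT (decreasing processing time): #123 #116 #102 #109 #130 #144 #137.
#123: 0→20, due 37, tardiness 0
#116: 20→36, due 42, tardiness 0
#102: 36→45, due 74, tardiness 0
#109: 45→52, due 71, tardiness 0
#130: 52→58, due 45, tardiness 13
#144: 58→63, due 21, tardiness 42
#137: 63→67, due 29, tardiness 38
Sum = 0+0+0+0+13+42+38 = 93.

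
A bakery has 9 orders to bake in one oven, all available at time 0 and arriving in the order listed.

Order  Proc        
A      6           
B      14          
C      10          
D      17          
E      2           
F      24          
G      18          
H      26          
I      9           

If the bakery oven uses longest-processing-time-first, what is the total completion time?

LPT (decreasing processing time): H F G D B C I A E.
H: 0→26
F: 26→50
G: 50→68
D: 68→85
B: 85→99
C: 99→109
I: 109→118
A: 118→124
E: 124→126
Sum = 26+50+68+85+99+109+118+124+126 = 805.

805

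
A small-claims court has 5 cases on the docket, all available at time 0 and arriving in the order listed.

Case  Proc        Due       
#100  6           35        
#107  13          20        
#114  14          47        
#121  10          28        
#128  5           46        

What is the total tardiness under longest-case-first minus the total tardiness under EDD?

25

LPT (decreasing processing time): #114 #107 #121 #100 #128.
#114: 0→14, due 47, tardiness 0
#107: 14→27, due 20, tardiness 7
#121: 27→37, due 28, tardiness 9
#100: 37→43, due 35, tardiness 8
#128: 43→48, due 46, tardiness 2
Sum = 0+7+9+8+2 = 26.
EDD (increasing due date): #107 #121 #100 #128 #114.
#107: 0→13, due 20, tardiness 0
#121: 13→23, due 28, tardiness 0
#100: 23→29, due 35, tardiness 0
#128: 29→34, due 46, tardiness 0
#114: 34→48, due 47, tardiness 1
Sum = 0+0+0+0+1 = 1.
Difference = 26 − 1 = 25.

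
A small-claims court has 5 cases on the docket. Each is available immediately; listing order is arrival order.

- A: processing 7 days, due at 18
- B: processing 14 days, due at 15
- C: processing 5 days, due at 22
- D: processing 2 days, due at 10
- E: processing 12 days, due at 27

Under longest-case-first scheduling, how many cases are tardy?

3

LPT (decreasing processing time): B E A C D.
B: 0→14, due 15, tardiness 0
E: 14→26, due 27, tardiness 0
A: 26→33, due 18, tardiness 15
C: 33→38, due 22, tardiness 16
D: 38→40, due 10, tardiness 30
Late cases: 3.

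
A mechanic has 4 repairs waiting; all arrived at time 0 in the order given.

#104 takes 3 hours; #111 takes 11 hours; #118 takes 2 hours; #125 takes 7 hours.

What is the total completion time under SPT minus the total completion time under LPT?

SPT (increasing processing time): #118 #104 #125 #111.
#118: 0→2
#104: 2→5
#125: 5→12
#111: 12→23
Sum = 2+5+12+23 = 42.
LPT (decreasing processing time): #111 #125 #104 #118.
#111: 0→11
#125: 11→18
#104: 18→21
#118: 21→23
Sum = 11+18+21+23 = 73.
Difference = 42 − 73 = -31.

-31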